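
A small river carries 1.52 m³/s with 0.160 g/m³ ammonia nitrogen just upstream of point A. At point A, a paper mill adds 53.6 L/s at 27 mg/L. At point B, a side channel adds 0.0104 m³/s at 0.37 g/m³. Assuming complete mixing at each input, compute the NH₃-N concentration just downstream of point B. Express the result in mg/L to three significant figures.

1.07 mg/L

53.6 L/s = 0.0536 m³/s.
After input A: C = (1.52·0.16 + 0.0536·27) / 1.574 = 1.074 mg/L.
After input B: C = (1.574·1.074 + 0.0104·0.37) / 1.584 = 1.07 mg/L.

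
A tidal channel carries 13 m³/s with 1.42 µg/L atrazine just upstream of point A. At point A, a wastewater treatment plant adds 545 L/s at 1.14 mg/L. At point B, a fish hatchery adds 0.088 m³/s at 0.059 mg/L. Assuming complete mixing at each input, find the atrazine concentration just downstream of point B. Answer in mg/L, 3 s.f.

1.42 µg/L = 0.00142 mg/L.
545 L/s = 0.545 m³/s.
After input A: C = (13·0.00142 + 0.545·1.14) / 13.54 = 0.04723 mg/L.
After input B: C = (13.54·0.04723 + 0.088·0.059) / 13.63 = 0.04731 mg/L.

0.0473 mg/L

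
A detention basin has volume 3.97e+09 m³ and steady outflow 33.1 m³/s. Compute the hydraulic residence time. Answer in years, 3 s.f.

Q = 33.1 m³/s × 3.156e+07 s/yr = 1.045e+09 m³/yr.
Hydraulic residence time τ = V/Q = 3.97e+09/1.045e+09 = 3.801 yr.

3.80 yr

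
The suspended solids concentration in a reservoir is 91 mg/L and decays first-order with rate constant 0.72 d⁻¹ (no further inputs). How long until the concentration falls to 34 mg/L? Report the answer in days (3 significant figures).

t = ln(C₀/C)/k = ln(91/34)/0.72 = 0.9845/0.72 = 1.367 d.

1.37 d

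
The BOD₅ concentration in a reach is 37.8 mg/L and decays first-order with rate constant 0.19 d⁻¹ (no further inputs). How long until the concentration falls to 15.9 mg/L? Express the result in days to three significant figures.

4.56 d

t = ln(C₀/C)/k = ln(37.8/15.9)/0.19 = 0.866/0.19 = 4.558 d.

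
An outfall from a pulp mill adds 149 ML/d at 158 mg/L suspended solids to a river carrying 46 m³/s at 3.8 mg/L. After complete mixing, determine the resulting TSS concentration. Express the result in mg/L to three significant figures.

149 ML/d = 1.725 m³/s.
By mass balance at complete mixing, C = (1.725·158 + 46·3.8) / (1.725 + 46) = 447.3/47.72 = 9.372 mg/L.

9.37 mg/L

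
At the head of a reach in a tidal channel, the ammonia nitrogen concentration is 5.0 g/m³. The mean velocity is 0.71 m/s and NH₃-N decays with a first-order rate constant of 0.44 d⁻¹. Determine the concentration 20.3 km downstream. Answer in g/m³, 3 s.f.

Travel time t = 20.3 km / 0.71 m/s = 2.03e+04/0.71 = 2.859e+04 s = 0.3309 d.
First-order decay: C = 5.0·exp(−0.44·0.3309) = 5.0·0.8645 = 4.322 g/m³.

4.32 g/m³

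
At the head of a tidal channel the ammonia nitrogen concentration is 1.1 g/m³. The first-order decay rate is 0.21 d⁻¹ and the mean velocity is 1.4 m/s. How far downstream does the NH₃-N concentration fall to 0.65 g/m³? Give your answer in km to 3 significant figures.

303 km

From C = C₀·e^(−kt), t = ln(C₀/C)/k = ln(1.1/0.65)/0.21 = 0.5261/0.21 = 2.505 d.
Distance = v·t = 1.4 m/s × 2.164e+05 s = 3.03e+05 m = 303 km.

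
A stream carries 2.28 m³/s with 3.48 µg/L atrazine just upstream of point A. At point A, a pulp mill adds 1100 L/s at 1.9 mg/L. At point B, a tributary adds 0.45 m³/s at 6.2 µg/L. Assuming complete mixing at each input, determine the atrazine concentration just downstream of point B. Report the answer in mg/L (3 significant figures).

3.48 µg/L = 0.00348 mg/L.
1100 L/s = 1.1 m³/s.
After input A: C = (2.28·0.00348 + 1.1·1.9) / 3.38 = 0.6207 mg/L.
6.2 µg/L = 0.0062 mg/L.
After input B: C = (3.38·0.6207 + 0.45·0.0062) / 3.83 = 0.5485 mg/L.

0.548 mg/L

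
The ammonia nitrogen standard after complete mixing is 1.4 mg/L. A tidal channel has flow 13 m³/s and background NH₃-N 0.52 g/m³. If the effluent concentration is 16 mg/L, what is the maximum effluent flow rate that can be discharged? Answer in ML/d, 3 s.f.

Mass balance at complete mixing: C_std·(Q_w + Q_r) = Q_w·C_e + Q_r·C_b.
Rearranging, Q_w = Q_r·(C_std − C_b)/(C_e − C_std) = 13·(1.4 − 0.52) / (16 − 1.4) = 0.7836 m³/s.
= 67.7 ML/d.

67.7 ML/d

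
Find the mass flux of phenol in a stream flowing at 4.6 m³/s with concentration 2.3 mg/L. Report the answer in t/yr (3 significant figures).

334 t/yr

Mass flux = Q·C = 4.6 m³/s × 2.3 g/m³ = 10.58 g/s.
= 10.58 g/s × 31.56 = 333.9 t/yr.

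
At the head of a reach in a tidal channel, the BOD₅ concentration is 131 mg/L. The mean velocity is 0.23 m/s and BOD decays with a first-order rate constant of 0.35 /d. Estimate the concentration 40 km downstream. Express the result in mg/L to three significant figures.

64.8 mg/L

Travel time t = 40 km / 0.23 m/s = 4e+04/0.23 = 1.739e+05 s = 2.013 d.
First-order decay: C = 131·exp(−0.35·2.013) = 131·0.4944 = 64.76 mg/L.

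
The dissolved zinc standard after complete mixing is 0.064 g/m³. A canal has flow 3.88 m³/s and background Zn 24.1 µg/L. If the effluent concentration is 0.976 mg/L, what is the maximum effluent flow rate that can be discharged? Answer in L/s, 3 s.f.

24.1 µg/L = 0.0241 mg/L.
Mass balance at complete mixing: C_std·(Q_w + Q_r) = Q_w·C_e + Q_r·C_b.
Rearranging, Q_w = Q_r·(C_std − C_b)/(C_e − C_std) = 3.88·(0.064 − 0.0241) / (0.976 − 0.064) = 0.1697 m³/s.
= 169.7 L/s.

170 L/s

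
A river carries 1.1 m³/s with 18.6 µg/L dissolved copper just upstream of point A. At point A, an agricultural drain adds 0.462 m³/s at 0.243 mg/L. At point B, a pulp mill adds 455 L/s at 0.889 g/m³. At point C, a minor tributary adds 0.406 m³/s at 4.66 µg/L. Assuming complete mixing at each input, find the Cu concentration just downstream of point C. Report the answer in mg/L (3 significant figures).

18.6 µg/L = 0.0186 mg/L.
After input A: C = (1.1·0.0186 + 0.462·0.243) / 1.562 = 0.08497 mg/L.
455 L/s = 0.455 m³/s.
After input B: C = (1.562·0.08497 + 0.455·0.889) / 2.017 = 0.2663 mg/L.
4.66 µg/L = 0.00466 mg/L.
After input C: C = (2.017·0.2663 + 0.406·0.00466) / 2.423 = 0.2225 mg/L.

0.222 mg/L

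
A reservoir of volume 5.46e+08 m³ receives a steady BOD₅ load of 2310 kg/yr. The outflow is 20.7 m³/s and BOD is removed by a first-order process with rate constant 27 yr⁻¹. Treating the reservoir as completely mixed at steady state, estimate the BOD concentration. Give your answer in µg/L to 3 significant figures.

Outflow Q = 20.7 m³/s × 3.156e+07 s/yr = 6.532e+08 m³/yr.
Steady-state CSTR mass balance: W = Q·C + k·V·C, so C = W/(Q + kV).
Q + kV = 6.532e+08 + 27·5.46e+08 = 1.54e+10 m³/yr.
C = 2310/1.54e+10 = 1.5e-07 kg/m³ = 0.00015 mg/L = 0.15 µg/L.

0.150 µg/L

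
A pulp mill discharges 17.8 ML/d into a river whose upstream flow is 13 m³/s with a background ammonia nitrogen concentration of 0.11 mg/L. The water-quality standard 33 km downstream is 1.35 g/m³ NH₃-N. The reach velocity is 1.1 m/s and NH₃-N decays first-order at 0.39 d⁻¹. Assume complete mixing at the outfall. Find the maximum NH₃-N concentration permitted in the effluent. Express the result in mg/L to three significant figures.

92.1 mg/L

17.8 ML/d = 0.206 m³/s.
Travel time to the compliance point: t = 3.3e+04/1.1 = 3e+04 s = 0.3472 d; decay factor exp(−0.39·0.3472) = 0.8734.
So the concentration just after mixing may be at most 1.35/0.8734 = 1.546 mg/L.
Mass balance: 1.546·13.21 = 0.206·Cₑ + 13·0.11.
Cₑ = (20.41 − 1.43) / 0.206 = 92.14 mg/L.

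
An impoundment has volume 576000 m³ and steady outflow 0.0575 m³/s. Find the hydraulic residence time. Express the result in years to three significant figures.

0.317 yr

Q = 0.0575 m³/s × 3.156e+07 s/yr = 1.815e+06 m³/yr.
Hydraulic residence time τ = V/Q = 576000/1.815e+06 = 0.3174 yr.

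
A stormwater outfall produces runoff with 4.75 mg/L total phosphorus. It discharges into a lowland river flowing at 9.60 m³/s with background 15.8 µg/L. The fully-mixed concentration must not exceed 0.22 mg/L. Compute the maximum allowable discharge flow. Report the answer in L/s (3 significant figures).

433 L/s

15.8 µg/L = 0.0158 mg/L.
Mass balance at complete mixing: C_std·(Q_w + Q_r) = Q_w·C_e + Q_r·C_b.
Rearranging, Q_w = Q_r·(C_std − C_b)/(C_e − C_std) = 9.60·(0.22 − 0.0158) / (4.75 − 0.22) = 0.4327 m³/s.
= 432.7 L/s.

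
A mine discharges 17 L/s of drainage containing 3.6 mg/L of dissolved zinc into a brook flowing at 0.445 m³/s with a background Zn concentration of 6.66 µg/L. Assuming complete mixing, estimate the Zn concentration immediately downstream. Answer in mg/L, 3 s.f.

17 L/s = 0.017 m³/s.
6.66 µg/L = 0.00666 mg/L.
Conservation of mass across the mixing zone: C = (0.017·3.6 + 0.445·0.00666) / (0.017 + 0.445) = 0.06416/0.462 = 0.1389 mg/L.

0.139 mg/L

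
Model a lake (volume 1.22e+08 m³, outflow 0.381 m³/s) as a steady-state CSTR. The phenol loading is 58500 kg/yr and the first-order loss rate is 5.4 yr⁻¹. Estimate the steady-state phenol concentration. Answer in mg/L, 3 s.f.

0.0872 mg/L

Outflow Q = 0.381 m³/s × 3.156e+07 s/yr = 1.202e+07 m³/yr.
Steady-state CSTR mass balance: W = Q·C + k·V·C, so C = W/(Q + kV).
Q + kV = 1.202e+07 + 5.4·1.22e+08 = 6.708e+08 m³/yr.
C = 58500/6.708e+08 = 8.721e-05 kg/m³ = 0.08721 mg/L.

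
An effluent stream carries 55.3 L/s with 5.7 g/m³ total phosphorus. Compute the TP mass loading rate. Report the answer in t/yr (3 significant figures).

55.3 L/s = 0.0553 m³/s.
Mass flux = Q·C = 0.0553 m³/s × 5.7 g/m³ = 0.3152 g/s.
= 0.3152 g/s × 31.56 = 9.947 t/yr.

9.95 t/yr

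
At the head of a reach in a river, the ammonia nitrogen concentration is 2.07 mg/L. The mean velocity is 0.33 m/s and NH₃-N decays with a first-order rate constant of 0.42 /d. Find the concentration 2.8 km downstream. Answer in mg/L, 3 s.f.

1.99 mg/L

Travel time t = 2.8 km / 0.33 m/s = 2800/0.33 = 8485 s = 0.0982 d.
First-order decay: C = 2.07·exp(−0.42·0.0982) = 2.07·0.9596 = 1.986 mg/L.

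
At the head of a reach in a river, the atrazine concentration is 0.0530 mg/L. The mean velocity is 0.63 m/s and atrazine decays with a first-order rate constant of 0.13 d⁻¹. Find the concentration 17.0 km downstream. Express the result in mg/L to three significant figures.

Travel time t = 17.0 km / 0.63 m/s = 1.7e+04/0.63 = 2.698e+04 s = 0.3123 d.
First-order decay: C = 0.0530·exp(−0.13·0.3123) = 0.0530·0.9602 = 0.05089 mg/L.

0.0509 mg/L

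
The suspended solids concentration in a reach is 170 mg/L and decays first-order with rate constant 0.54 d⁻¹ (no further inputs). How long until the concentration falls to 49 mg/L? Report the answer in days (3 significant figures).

2.30 d

t = ln(C₀/C)/k = ln(170/49)/0.54 = 1.244/0.54 = 2.304 d.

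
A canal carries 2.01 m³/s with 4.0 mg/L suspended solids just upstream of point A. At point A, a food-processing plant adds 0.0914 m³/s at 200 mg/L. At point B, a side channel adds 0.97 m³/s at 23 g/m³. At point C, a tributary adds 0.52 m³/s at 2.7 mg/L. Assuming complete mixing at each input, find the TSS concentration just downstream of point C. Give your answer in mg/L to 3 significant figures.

After input A: C = (2.01·4 + 0.0914·200) / 2.101 = 12.52 mg/L.
After input B: C = (2.101·12.52 + 0.97·23) / 3.071 = 15.83 mg/L.
After input C: C = (3.071·15.83 + 0.52·2.7) / 3.591 = 13.93 mg/L.

13.9 mg/L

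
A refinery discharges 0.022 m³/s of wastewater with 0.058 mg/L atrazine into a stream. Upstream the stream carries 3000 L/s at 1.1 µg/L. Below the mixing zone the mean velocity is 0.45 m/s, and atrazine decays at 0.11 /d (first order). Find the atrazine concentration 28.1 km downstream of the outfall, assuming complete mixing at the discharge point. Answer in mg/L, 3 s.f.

0.00140 mg/L

3000 L/s = 3 m³/s.
1.1 µg/L = 0.0011 mg/L.
After complete mixing, C₀ = (0.022·0.058 + 3·0.0011) / 3.022 = 0.001514 mg/L.
Travel time t = 2.81e+04 m / 0.45 m/s = 6.244e+04 s = 0.7227 d.
C = 0.001514·exp(−0.11·0.7227) = 0.001514·0.9236 = 0.001399 mg/L.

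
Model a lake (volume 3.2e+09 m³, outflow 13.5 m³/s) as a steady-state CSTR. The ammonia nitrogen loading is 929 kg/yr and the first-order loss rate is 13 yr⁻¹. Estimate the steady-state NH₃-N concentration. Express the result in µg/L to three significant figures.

0.0221 µg/L

Outflow Q = 13.5 m³/s × 3.156e+07 s/yr = 4.26e+08 m³/yr.
Steady-state CSTR mass balance: W = Q·C + k·V·C, so C = W/(Q + kV).
Q + kV = 4.26e+08 + 13·3.2e+09 = 4.203e+10 m³/yr.
C = 929/4.203e+10 = 2.211e-08 kg/m³ = 2.211e-05 mg/L = 0.02211 µg/L.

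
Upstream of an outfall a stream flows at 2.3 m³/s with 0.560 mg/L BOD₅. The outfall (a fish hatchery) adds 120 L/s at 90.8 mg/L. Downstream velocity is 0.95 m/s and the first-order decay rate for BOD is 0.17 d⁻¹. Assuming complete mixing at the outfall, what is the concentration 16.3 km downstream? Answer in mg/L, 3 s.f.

4.87 mg/L

120 L/s = 0.12 m³/s.
After complete mixing, C₀ = (0.12·90.8 + 2.3·0.56) / 2.42 = 5.035 mg/L.
Travel time t = 1.63e+04 m / 0.95 m/s = 1.716e+04 s = 0.1986 d.
C = 5.035·exp(−0.17·0.1986) = 5.035·0.9668 = 4.868 mg/L.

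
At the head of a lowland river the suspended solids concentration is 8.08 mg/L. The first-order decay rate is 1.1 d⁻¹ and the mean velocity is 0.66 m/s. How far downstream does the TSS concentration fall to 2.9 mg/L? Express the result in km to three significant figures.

From C = C₀·e^(−kt), t = ln(C₀/C)/k = ln(8.08/2.9)/1.1 = 1.025/1.1 = 0.9315 d.
Distance = v·t = 0.66 m/s × 8.048e+04 s = 5.312e+04 m = 53.12 km.

53.1 km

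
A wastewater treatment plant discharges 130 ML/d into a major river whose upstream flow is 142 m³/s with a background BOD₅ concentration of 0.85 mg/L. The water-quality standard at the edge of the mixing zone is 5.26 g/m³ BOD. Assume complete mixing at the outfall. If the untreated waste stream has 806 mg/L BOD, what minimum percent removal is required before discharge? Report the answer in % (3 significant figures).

130 ML/d = 1.505 m³/s.
Mass balance: 5.26·143.5 = 1.505·Cₑ + 142·0.85.
Cₑ = (754.8 − 120.7) / 1.505 = 421.5 mg/L.
Required removal = 1 − 421.5/806 = 47.71 %.

47.7 %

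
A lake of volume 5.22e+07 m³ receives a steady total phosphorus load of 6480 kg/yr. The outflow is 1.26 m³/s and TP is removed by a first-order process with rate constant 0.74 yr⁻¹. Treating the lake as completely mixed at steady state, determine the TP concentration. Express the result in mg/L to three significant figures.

0.0827 mg/L

Outflow Q = 1.26 m³/s × 3.156e+07 s/yr = 3.976e+07 m³/yr.
Steady-state CSTR mass balance: W = Q·C + k·V·C, so C = W/(Q + kV).
Q + kV = 3.976e+07 + 0.74·5.22e+07 = 7.839e+07 m³/yr.
C = 6480/7.839e+07 = 8.266e-05 kg/m³ = 0.08266 mg/L.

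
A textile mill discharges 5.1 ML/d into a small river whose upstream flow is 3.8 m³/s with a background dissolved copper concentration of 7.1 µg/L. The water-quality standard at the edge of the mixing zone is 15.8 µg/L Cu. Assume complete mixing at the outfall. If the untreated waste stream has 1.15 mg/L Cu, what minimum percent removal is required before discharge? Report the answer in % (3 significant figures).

49.9 %

5.1 ML/d = 0.05903 m³/s.
7.1 µg/L = 0.0071 mg/L.
15.8 µg/L = 0.0158 mg/L.
Mass balance: 0.0158·3.859 = 0.05903·Cₑ + 3.8·0.0071.
Cₑ = (0.06097 − 0.02698) / 0.05903 = 0.5759 mg/L.
Required removal = 1 − 0.5759/1.15 = 49.92 %.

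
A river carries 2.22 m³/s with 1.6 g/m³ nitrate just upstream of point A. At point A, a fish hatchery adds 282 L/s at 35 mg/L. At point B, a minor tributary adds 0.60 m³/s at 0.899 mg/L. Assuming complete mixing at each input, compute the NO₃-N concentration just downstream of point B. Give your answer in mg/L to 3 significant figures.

282 L/s = 0.282 m³/s.
After input A: C = (2.22·1.6 + 0.282·35) / 2.502 = 5.365 mg/L.
After input B: C = (2.502·5.365 + 0.6·0.899) / 3.102 = 4.501 mg/L.

4.50 mg/L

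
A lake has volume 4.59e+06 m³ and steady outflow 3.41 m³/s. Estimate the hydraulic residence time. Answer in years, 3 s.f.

0.0427 yr

Q = 3.41 m³/s × 3.156e+07 s/yr = 1.076e+08 m³/yr.
Hydraulic residence time τ = V/Q = 4.59e+06/1.076e+08 = 0.04265 yr.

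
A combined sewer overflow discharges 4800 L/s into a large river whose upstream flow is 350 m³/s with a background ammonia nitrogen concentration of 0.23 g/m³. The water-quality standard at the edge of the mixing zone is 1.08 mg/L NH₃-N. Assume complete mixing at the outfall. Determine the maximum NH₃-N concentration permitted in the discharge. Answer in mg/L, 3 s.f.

63.1 mg/L

4800 L/s = 4.8 m³/s.
Mass balance: 1.08·354.8 = 4.8·Cₑ + 350·0.23.
Cₑ = (383.2 − 80.5) / 4.8 = 63.06 mg/L.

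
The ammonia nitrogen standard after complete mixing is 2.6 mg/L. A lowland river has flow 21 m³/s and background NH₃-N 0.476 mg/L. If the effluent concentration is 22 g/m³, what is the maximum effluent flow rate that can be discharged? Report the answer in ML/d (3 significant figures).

Mass balance at complete mixing: C_std·(Q_w + Q_r) = Q_w·C_e + Q_r·C_b.
Rearranging, Q_w = Q_r·(C_std − C_b)/(C_e − C_std) = 21·(2.6 − 0.476) / (22 − 2.6) = 2.299 m³/s.
= 198.6 ML/d.

199 ML/d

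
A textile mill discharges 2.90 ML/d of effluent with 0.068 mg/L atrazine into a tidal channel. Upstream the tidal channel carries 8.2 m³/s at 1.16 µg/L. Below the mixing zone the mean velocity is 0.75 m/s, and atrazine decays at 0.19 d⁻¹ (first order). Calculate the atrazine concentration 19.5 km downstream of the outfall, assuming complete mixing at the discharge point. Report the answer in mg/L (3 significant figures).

0.00135 mg/L

2.90 ML/d = 0.03356 m³/s.
1.16 µg/L = 0.00116 mg/L.
After complete mixing, C₀ = (0.03356·0.068 + 8.2·0.00116) / 8.234 = 0.001432 mg/L.
Travel time t = 1.95e+04 m / 0.75 m/s = 2.6e+04 s = 0.3009 d.
C = 0.001432·exp(−0.19·0.3009) = 0.001432·0.9444 = 0.001353 mg/L.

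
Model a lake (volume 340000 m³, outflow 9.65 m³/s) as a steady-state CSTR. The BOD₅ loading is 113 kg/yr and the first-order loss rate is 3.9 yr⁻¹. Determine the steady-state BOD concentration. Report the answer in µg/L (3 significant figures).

0.369 µg/L

Outflow Q = 9.65 m³/s × 3.156e+07 s/yr = 3.045e+08 m³/yr.
Steady-state CSTR mass balance: W = Q·C + k·V·C, so C = W/(Q + kV).
Q + kV = 3.045e+08 + 3.9·340000 = 3.059e+08 m³/yr.
C = 113/3.059e+08 = 3.695e-07 kg/m³ = 0.0003695 mg/L = 0.3695 µg/L.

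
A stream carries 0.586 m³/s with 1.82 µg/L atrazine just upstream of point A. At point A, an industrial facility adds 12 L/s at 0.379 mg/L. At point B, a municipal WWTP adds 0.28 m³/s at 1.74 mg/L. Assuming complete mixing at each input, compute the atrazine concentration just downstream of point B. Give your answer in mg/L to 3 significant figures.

1.82 µg/L = 0.00182 mg/L.
12 L/s = 0.012 m³/s.
After input A: C = (0.586·0.00182 + 0.012·0.379) / 0.598 = 0.009389 mg/L.
After input B: C = (0.598·0.009389 + 0.28·1.74) / 0.878 = 0.5613 mg/L.

0.561 mg/L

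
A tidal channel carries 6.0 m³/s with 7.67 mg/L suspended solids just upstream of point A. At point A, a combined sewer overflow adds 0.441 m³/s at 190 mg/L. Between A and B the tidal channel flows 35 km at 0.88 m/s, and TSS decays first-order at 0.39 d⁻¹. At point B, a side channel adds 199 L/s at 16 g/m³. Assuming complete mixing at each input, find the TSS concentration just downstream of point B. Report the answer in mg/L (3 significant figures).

After input A: C = (6·7.67 + 0.441·190) / 6.441 = 20.15 mg/L.
Over the 35 km reach to input B (t = 3.977e+04 s = 0.4603 d), decay gives C = 20.15·exp(−0.39·0.4603) = 16.84 mg/L.
199 L/s = 0.199 m³/s.
After input B: C = (6.441·16.84 + 0.199·16) / 6.64 = 16.82 mg/L.

16.8 mg/L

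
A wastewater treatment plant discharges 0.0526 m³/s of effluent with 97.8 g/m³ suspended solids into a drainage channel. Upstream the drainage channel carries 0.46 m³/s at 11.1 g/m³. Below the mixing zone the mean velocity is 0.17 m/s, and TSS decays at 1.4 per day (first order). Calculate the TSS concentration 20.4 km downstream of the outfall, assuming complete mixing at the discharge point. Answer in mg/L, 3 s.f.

After complete mixing, C₀ = (0.0526·97.8 + 0.46·11.1) / 0.5126 = 20 mg/L.
Travel time t = 2.04e+04 m / 0.17 m/s = 1.2e+05 s = 1.389 d.
C = 20·exp(−1.4·1.389) = 20·0.1431 = 2.861 mg/L.

2.86 mg/L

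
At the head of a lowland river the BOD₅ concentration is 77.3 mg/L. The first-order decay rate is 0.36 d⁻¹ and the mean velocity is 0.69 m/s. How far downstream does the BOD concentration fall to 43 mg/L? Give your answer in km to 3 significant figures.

97.1 km

From C = C₀·e^(−kt), t = ln(C₀/C)/k = ln(77.3/43)/0.36 = 0.5865/0.36 = 1.629 d.
Distance = v·t = 0.69 m/s × 1.408e+05 s = 9.712e+04 m = 97.12 km.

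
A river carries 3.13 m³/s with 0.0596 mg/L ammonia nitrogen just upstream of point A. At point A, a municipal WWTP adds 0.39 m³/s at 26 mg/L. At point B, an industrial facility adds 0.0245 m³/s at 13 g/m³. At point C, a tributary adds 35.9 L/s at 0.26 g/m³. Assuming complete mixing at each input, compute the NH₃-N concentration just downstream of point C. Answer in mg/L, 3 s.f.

After input A: C = (3.13·0.0596 + 0.39·26) / 3.52 = 2.934 mg/L.
After input B: C = (3.52·2.934 + 0.0245·13) / 3.545 = 3.003 mg/L.
35.9 L/s = 0.0359 m³/s.
After input C: C = (3.545·3.003 + 0.0359·0.26) / 3.58 = 2.976 mg/L.

2.98 mg/L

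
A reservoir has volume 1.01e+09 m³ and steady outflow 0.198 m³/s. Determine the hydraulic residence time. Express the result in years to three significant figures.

Q = 0.198 m³/s × 3.156e+07 s/yr = 6.248e+06 m³/yr.
Hydraulic residence time τ = V/Q = 1.01e+09/6.248e+06 = 161.6 yr.

162 yr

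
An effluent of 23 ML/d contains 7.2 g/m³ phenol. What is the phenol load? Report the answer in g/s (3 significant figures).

23 ML/d = 0.2662 m³/s.
Mass flux = Q·C = 0.2662 m³/s × 7.2 g/m³ = 1.917 g/s.

1.92 g/s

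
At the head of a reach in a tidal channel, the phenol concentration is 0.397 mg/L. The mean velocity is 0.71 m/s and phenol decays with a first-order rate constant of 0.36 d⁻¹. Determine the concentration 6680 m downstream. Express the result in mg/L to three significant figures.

Travel time t = 6680 m / 0.71 m/s = 6680/0.71 = 9408 s = 0.1089 d.
First-order decay: C = 0.397·exp(−0.36·0.1089) = 0.397·0.9616 = 0.3817 mg/L.

0.382 mg/L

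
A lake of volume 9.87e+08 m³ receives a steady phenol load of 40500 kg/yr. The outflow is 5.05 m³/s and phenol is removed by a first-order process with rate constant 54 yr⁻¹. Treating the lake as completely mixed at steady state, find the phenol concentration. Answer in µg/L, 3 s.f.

0.758 µg/L

Outflow Q = 5.05 m³/s × 3.156e+07 s/yr = 1.594e+08 m³/yr.
Steady-state CSTR mass balance: W = Q·C + k·V·C, so C = W/(Q + kV).
Q + kV = 1.594e+08 + 54·9.87e+08 = 5.346e+10 m³/yr.
C = 40500/5.346e+10 = 7.576e-07 kg/m³ = 0.0007576 mg/L = 0.7576 µg/L.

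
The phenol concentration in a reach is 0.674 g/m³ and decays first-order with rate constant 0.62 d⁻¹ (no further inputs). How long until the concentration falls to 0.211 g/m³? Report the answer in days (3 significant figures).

1.87 d

t = ln(C₀/C)/k = ln(0.674/0.211)/0.62 = 1.161/0.62 = 1.873 d.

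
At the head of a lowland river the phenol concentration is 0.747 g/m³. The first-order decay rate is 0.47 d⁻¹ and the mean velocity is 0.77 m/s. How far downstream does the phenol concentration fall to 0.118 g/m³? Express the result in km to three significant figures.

From C = C₀·e^(−kt), t = ln(C₀/C)/k = ln(0.747/0.118)/0.47 = 1.845/0.47 = 3.926 d.
Distance = v·t = 0.77 m/s × 3.392e+05 s = 2.612e+05 m = 261.2 km.

261 km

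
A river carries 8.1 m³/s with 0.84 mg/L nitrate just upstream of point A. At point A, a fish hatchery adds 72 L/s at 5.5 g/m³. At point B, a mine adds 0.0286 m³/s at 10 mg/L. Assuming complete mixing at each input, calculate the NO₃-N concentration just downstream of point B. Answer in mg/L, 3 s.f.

72 L/s = 0.072 m³/s.
After input A: C = (8.1·0.84 + 0.072·5.5) / 8.172 = 0.8811 mg/L.
After input B: C = (8.172·0.8811 + 0.0286·10) / 8.201 = 0.9129 mg/L.

0.913 mg/L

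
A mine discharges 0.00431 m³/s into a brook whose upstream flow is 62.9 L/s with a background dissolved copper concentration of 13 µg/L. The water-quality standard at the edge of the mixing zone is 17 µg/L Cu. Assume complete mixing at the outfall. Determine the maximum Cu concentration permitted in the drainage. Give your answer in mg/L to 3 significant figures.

0.0754 mg/L

62.9 L/s = 0.0629 m³/s.
13 µg/L = 0.013 mg/L.
17 µg/L = 0.017 mg/L.
Mass balance: 0.017·0.06721 = 0.00431·Cₑ + 0.0629·0.013.
Cₑ = (0.001143 − 0.0008177) / 0.00431 = 0.07538 mg/L.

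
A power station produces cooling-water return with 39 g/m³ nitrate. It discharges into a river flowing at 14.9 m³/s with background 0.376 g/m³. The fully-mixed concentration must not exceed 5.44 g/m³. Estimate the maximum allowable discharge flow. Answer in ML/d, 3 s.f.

194 ML/d

Mass balance at complete mixing: C_std·(Q_w + Q_r) = Q_w·C_e + Q_r·C_b.
Rearranging, Q_w = Q_r·(C_std − C_b)/(C_e − C_std) = 14.9·(5.44 − 0.376) / (39 − 5.44) = 2.248 m³/s.
= 194.3 ML/d.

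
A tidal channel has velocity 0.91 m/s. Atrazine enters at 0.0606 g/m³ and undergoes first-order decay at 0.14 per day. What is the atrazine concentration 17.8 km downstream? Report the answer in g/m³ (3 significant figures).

0.0587 g/m³

Travel time t = 17.8 km / 0.91 m/s = 1.78e+04/0.91 = 1.956e+04 s = 0.2264 d.
First-order decay: C = 0.0606·exp(−0.14·0.2264) = 0.0606·0.9688 = 0.05871 g/m³.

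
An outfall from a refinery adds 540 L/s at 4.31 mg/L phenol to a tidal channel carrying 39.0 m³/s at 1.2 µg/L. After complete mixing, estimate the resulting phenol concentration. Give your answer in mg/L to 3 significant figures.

0.0600 mg/L

540 L/s = 0.54 m³/s.
1.2 µg/L = 0.0012 mg/L.
Flow-weighted mixing gives C = (0.54·4.31 + 39·0.0012) / (0.54 + 39) = 2.374/39.54 = 0.06005 mg/L.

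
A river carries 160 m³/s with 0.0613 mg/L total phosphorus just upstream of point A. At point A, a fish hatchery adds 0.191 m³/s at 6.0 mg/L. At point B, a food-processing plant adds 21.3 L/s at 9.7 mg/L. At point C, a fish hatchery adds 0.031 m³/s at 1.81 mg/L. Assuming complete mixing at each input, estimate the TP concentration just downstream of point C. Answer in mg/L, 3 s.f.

0.0700 mg/L

After input A: C = (160·0.0613 + 0.191·6) / 160.2 = 0.06838 mg/L.
21.3 L/s = 0.0213 m³/s.
After input B: C = (160.2·0.06838 + 0.0213·9.7) / 160.2 = 0.06966 mg/L.
After input C: C = (160.2·0.06966 + 0.031·1.81) / 160.2 = 0.07 mg/L.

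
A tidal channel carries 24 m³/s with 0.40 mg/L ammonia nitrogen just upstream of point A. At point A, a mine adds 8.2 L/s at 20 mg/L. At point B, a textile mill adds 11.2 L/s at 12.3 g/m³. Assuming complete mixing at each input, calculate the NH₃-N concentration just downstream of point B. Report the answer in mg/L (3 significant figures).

8.2 L/s = 0.0082 m³/s.
After input A: C = (24·0.4 + 0.0082·20) / 24.01 = 0.4067 mg/L.
11.2 L/s = 0.0112 m³/s.
After input B: C = (24.01·0.4067 + 0.0112·12.3) / 24.02 = 0.4122 mg/L.

0.412 mg/L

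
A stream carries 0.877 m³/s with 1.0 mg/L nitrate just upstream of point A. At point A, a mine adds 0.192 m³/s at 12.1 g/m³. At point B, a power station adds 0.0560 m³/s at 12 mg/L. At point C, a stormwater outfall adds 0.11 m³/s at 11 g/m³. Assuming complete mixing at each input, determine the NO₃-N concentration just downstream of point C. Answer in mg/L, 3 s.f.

After input A: C = (0.877·1 + 0.192·12.1) / 1.069 = 2.994 mg/L.
After input B: C = (1.069·2.994 + 0.056·12) / 1.125 = 3.442 mg/L.
After input C: C = (1.125·3.442 + 0.11·11) / 1.235 = 4.115 mg/L.

4.12 mg/L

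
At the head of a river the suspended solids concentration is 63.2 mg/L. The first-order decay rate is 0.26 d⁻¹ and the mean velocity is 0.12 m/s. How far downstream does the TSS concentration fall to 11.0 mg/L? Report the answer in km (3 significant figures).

From C = C₀·e^(−kt), t = ln(C₀/C)/k = ln(63.2/11.0)/0.26 = 1.748/0.26 = 6.725 d.
Distance = v·t = 0.12 m/s × 5.81e+05 s = 6.972e+04 m = 69.72 km.

69.7 km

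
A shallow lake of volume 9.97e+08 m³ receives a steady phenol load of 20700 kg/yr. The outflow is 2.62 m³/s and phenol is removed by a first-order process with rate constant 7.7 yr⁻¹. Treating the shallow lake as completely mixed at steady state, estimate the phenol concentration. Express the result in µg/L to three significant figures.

2.67 µg/L

Outflow Q = 2.62 m³/s × 3.156e+07 s/yr = 8.268e+07 m³/yr.
Steady-state CSTR mass balance: W = Q·C + k·V·C, so C = W/(Q + kV).
Q + kV = 8.268e+07 + 7.7·9.97e+08 = 7.76e+09 m³/yr.
C = 20700/7.76e+09 = 2.668e-06 kg/m³ = 0.002668 mg/L = 2.668 µg/L.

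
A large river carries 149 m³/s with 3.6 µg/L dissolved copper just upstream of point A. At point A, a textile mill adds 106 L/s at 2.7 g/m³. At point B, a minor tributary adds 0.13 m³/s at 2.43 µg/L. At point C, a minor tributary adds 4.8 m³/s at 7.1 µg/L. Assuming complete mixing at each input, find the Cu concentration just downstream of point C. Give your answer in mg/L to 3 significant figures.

3.6 µg/L = 0.0036 mg/L.
106 L/s = 0.106 m³/s.
After input A: C = (149·0.0036 + 0.106·2.7) / 149.1 = 0.005517 mg/L.
2.43 µg/L = 0.00243 mg/L.
After input B: C = (149.1·0.005517 + 0.13·0.00243) / 149.2 = 0.005514 mg/L.
7.1 µg/L = 0.0071 mg/L.
After input C: C = (149.2·0.005514 + 4.8·0.0071) / 154 = 0.005564 mg/L.

0.00556 mg/L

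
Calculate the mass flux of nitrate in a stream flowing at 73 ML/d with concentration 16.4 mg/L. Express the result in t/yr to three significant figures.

73 ML/d = 0.8449 m³/s.
Mass flux = Q·C = 0.8449 m³/s × 16.4 g/m³ = 13.86 g/s.
= 13.86 g/s × 31.56 = 437.3 t/yr.

437 t/yr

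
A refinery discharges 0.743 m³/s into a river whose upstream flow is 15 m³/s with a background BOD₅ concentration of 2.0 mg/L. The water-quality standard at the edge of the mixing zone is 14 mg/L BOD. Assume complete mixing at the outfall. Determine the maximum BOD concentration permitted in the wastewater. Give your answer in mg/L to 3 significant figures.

Mass balance: 14·15.74 = 0.743·Cₑ + 15·2.
Cₑ = (220.4 − 30) / 0.743 = 256.3 mg/L.

256 mg/L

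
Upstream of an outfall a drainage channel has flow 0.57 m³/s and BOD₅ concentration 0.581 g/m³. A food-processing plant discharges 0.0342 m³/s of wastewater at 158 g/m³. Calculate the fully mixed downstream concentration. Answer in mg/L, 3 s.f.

9.49 mg/L

By mass balance at complete mixing, C = (0.0342·158 + 0.57·0.581) / (0.0342 + 0.57) = 5.735/0.6042 = 9.492 mg/L.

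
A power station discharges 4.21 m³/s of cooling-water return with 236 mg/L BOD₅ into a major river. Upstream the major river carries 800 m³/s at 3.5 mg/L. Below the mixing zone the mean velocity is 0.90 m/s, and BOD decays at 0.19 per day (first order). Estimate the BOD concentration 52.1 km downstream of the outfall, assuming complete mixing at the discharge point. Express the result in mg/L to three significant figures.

After complete mixing, C₀ = (4.21·236 + 800·3.5) / 804.2 = 4.717 mg/L.
Travel time t = 5.21e+04 m / 0.90 m/s = 5.789e+04 s = 0.67 d.
C = 4.717·exp(−0.19·0.67) = 4.717·0.8805 = 4.153 mg/L.

4.15 mg/L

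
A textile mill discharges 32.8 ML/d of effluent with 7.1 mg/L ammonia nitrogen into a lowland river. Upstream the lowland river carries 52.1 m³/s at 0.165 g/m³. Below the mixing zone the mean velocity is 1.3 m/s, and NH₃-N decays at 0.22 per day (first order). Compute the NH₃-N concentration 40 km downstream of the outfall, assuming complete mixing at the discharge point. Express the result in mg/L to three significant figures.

32.8 ML/d = 0.3796 m³/s.
After complete mixing, C₀ = (0.3796·7.1 + 52.1·0.165) / 52.48 = 0.2152 mg/L.
Travel time t = 4e+04 m / 1.3 m/s = 3.077e+04 s = 0.3561 d.
C = 0.2152·exp(−0.22·0.3561) = 0.2152·0.9246 = 0.199 mg/L.

0.199 mg/L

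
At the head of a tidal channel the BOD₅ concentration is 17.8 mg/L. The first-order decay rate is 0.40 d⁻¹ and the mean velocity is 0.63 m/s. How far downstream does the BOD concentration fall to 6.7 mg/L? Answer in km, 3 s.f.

133 km

From C = C₀·e^(−kt), t = ln(C₀/C)/k = ln(17.8/6.7)/0.40 = 0.9771/0.40 = 2.443 d.
Distance = v·t = 0.63 m/s × 2.111e+05 s = 1.33e+05 m = 133 km.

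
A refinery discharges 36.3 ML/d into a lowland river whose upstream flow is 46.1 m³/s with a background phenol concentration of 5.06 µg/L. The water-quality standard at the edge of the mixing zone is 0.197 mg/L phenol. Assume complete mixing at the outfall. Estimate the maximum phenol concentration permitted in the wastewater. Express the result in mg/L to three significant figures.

21.3 mg/L

36.3 ML/d = 0.4201 m³/s.
5.06 µg/L = 0.00506 mg/L.
Mass balance: 0.197·46.52 = 0.4201·Cₑ + 46.1·0.00506.
Cₑ = (9.164 − 0.2333) / 0.4201 = 21.26 mg/L.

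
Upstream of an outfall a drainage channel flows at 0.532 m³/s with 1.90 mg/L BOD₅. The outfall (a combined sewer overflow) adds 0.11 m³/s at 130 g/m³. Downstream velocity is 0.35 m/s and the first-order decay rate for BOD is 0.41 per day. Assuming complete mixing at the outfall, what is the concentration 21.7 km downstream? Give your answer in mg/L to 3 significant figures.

After complete mixing, C₀ = (0.11·130 + 0.532·1.9) / 0.642 = 23.85 mg/L.
Travel time t = 2.17e+04 m / 0.35 m/s = 6.2e+04 s = 0.7176 d.
C = 23.85·exp(−0.41·0.7176) = 23.85·0.7451 = 17.77 mg/L.

17.8 mg/L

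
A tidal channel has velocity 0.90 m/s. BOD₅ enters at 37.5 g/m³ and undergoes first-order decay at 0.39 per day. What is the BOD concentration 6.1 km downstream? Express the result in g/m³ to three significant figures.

Travel time t = 6.1 km / 0.90 m/s = 6100/0.90 = 6778 s = 0.07845 d.
First-order decay: C = 37.5·exp(−0.39·0.07845) = 37.5·0.9699 = 36.37 g/m³.

36.4 g/m³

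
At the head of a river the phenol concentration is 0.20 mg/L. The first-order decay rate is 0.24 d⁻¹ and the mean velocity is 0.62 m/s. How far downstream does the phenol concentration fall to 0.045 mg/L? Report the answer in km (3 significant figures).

333 km

From C = C₀·e^(−kt), t = ln(C₀/C)/k = ln(0.20/0.045)/0.24 = 1.492/0.24 = 6.215 d.
Distance = v·t = 0.62 m/s × 5.37e+05 s = 3.329e+05 m = 332.9 km.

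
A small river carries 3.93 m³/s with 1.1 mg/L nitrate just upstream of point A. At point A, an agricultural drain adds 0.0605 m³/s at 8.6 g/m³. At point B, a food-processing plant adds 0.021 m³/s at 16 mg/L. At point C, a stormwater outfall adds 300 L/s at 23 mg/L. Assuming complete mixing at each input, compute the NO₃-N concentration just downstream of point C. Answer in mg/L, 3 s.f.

After input A: C = (3.93·1.1 + 0.0605·8.6) / 3.99 = 1.214 mg/L.
After input B: C = (3.99·1.214 + 0.021·16) / 4.011 = 1.291 mg/L.
300 L/s = 0.3 m³/s.
After input C: C = (4.011·1.291 + 0.3·23) / 4.311 = 2.802 mg/L.

2.80 mg/L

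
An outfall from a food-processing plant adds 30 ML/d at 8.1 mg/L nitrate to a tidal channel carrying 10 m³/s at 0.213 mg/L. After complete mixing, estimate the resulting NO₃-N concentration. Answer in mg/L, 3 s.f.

30 ML/d = 0.3472 m³/s.
Conservation of mass across the mixing zone: C = (0.3472·8.1 + 10·0.213) / (0.3472 + 10) = 4.942/10.35 = 0.4777 mg/L.

0.478 mg/L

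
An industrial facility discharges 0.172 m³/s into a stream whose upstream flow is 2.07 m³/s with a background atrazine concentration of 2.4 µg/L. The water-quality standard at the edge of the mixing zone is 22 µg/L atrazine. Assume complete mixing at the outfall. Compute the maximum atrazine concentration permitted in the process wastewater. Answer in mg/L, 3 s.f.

0.258 mg/L

2.4 µg/L = 0.0024 mg/L.
22 µg/L = 0.022 mg/L.
Mass balance: 0.022·2.242 = 0.172·Cₑ + 2.07·0.0024.
Cₑ = (0.04932 − 0.004968) / 0.172 = 0.2579 mg/L.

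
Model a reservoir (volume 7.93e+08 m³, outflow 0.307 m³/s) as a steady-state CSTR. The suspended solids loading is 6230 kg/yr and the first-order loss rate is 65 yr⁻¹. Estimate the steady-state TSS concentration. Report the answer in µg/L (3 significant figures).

Outflow Q = 0.307 m³/s × 3.156e+07 s/yr = 9.688e+06 m³/yr.
Steady-state CSTR mass balance: W = Q·C + k·V·C, so C = W/(Q + kV).
Q + kV = 9.688e+06 + 65·7.93e+08 = 5.155e+10 m³/yr.
C = 6230/5.155e+10 = 1.208e-07 kg/m³ = 0.0001208 mg/L = 0.1208 µg/L.

0.121 µg/L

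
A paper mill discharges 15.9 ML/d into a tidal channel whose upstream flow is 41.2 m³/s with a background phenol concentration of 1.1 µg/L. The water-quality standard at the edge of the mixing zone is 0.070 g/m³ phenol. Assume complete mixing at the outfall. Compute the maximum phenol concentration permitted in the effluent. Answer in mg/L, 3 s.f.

15.5 mg/L

15.9 ML/d = 0.184 m³/s.
1.1 µg/L = 0.0011 mg/L.
Mass balance: 0.07·41.38 = 0.184·Cₑ + 41.2·0.0011.
Cₑ = (2.897 − 0.04532) / 0.184 = 15.5 mg/L.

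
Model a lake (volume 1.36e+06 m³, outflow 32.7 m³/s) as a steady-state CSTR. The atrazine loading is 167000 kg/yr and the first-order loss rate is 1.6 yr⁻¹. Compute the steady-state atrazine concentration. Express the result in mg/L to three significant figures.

Outflow Q = 32.7 m³/s × 3.156e+07 s/yr = 1.032e+09 m³/yr.
Steady-state CSTR mass balance: W = Q·C + k·V·C, so C = W/(Q + kV).
Q + kV = 1.032e+09 + 1.6·1.36e+06 = 1.034e+09 m³/yr.
C = 167000/1.034e+09 = 0.0001615 kg/m³ = 0.1615 mg/L.

0.161 mg/L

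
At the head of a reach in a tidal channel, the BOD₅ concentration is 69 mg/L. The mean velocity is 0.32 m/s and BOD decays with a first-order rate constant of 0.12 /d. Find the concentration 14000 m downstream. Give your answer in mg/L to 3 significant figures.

64.9 mg/L

Travel time t = 14000 m / 0.32 m/s = 1.4e+04/0.32 = 4.375e+04 s = 0.5064 d.
First-order decay: C = 69·exp(−0.12·0.5064) = 69·0.941 = 64.93 mg/L.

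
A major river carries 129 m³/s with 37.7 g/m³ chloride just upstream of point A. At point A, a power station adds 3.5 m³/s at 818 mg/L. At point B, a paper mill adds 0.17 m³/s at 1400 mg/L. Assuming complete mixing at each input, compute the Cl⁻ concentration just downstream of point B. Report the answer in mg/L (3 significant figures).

60.0 mg/L

After input A: C = (129·37.7 + 3.5·818) / 132.5 = 58.31 mg/L.
After input B: C = (132.5·58.31 + 0.17·1400) / 132.7 = 60.03 mg/L.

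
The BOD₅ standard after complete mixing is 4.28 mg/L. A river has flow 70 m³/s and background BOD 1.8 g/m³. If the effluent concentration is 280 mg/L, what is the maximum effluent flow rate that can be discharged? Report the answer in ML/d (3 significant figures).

Mass balance at complete mixing: C_std·(Q_w + Q_r) = Q_w·C_e + Q_r·C_b.
Rearranging, Q_w = Q_r·(C_std − C_b)/(C_e − C_std) = 70·(4.28 − 1.8) / (280 − 4.28) = 0.6296 m³/s.
= 54.4 ML/d.

54.4 ML/d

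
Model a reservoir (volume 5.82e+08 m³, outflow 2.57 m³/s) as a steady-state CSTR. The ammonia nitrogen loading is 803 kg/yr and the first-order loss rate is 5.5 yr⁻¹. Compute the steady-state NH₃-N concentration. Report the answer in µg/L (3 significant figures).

Outflow Q = 2.57 m³/s × 3.156e+07 s/yr = 8.11e+07 m³/yr.
Steady-state CSTR mass balance: W = Q·C + k·V·C, so C = W/(Q + kV).
Q + kV = 8.11e+07 + 5.5·5.82e+08 = 3.282e+09 m³/yr.
C = 803/3.282e+09 = 2.447e-07 kg/m³ = 0.0002447 mg/L = 0.2447 µg/L.

0.245 µg/L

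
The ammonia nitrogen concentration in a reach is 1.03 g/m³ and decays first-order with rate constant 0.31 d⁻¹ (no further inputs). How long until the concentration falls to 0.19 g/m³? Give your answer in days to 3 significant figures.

t = ln(C₀/C)/k = ln(1.03/0.19)/0.31 = 1.69/0.31 = 5.453 d.

5.45 d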